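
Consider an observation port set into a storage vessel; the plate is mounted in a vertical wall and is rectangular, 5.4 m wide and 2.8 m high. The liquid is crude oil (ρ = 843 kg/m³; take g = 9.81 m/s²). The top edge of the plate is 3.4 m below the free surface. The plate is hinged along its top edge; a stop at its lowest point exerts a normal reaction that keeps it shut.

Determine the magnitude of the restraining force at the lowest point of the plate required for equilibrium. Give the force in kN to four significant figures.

P ≈ 329.3 kN

γ = ρg = 843 × 9.81 / 1000 = 8.26983 kN/m³.
The centroid lies 2.8/2 = 1.4 m below the top edge, so the centroid depth is h_c = 3.4 + 1.4 = 4.8 m.
A = 5.4 × 2.8 = 15.12 m².
Resultant F = γ·h_c·A = 8.26983 × 4.8 × 15.12 = 600.191 kN.
I_c = b·h³/12 = 5.4 × 2.8³/12 = 9.8784 m⁴.
Centre of pressure: y_p = y_c + I_c/(y_c·A) = 4.8 + 9.8784/(4.8 × 15.12) = 4.8 + 0.136111 = 4.93611 m along the plane.
The resultant acts 1.4 + 0.136111 = 1.53611 m (along the plate) below the hinge at the top edge, so the moment about the hinge is M = F × 1.53611 = 600.191 × 1.53611 = 921.959 kN·m.
A normal force at the bottom, 2.8 m from the hinge, must supply this moment: P = 921.959/2.8 = 329.271 kN.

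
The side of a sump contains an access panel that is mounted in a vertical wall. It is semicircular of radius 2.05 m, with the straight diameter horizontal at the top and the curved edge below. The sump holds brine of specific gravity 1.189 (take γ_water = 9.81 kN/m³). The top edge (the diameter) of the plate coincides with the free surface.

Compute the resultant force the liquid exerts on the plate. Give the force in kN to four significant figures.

γ = 1.189 × 9.81 = 11.66409 kN/m³.
The centroid of a semicircle lies 4r/(3π) = 0.870047 m from the diameter, here below the top edge, so the centroid depth is h_c = 0.870047 m.
A = πr²/2 = π × 2.05²/2 = 6.60127 m².
Resultant F = γ·h_c·A = 11.66409 × 0.870047 × 6.60127 = 66.9917 kN.

F ≈ 66.99 kN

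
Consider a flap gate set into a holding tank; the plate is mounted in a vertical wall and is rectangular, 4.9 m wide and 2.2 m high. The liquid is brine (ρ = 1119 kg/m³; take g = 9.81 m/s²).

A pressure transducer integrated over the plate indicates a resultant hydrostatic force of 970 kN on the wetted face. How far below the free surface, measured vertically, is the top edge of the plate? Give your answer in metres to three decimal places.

γ = ρg = 1119 × 9.81 / 1000 = 10.97739 kN/m³.
A = 4.9 × 2.2 = 10.78 m².
From F = γ·h_c·A, the centroid depth is h_c = 970/(10.97739 × 10.78) = 8.19698 m.
The centroid lies 2.2/2 = 1.1 m below the top edge, so the top edge sits at h_top = 8.19698 − 1.1 = 7.09698 m below the surface.

d_top ≈ 7.097 m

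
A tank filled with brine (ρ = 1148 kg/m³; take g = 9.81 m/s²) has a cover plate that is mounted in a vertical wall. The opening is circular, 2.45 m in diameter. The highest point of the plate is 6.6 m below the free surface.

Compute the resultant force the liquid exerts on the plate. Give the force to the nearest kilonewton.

F ≈ 415 kN

γ = ρg = 1148 × 9.81 / 1000 = 11.26188 kN/m³.
The centroid is at the centre, 1.225 m below the top of the plate, so the centroid depth is h_c = 6.6 + 1.225 = 7.825 m.
A = π(1.225)² = 4.71435 m².
Resultant F = γ·h_c·A = 11.26188 × 7.825 × 4.71435 = 415.448 kN.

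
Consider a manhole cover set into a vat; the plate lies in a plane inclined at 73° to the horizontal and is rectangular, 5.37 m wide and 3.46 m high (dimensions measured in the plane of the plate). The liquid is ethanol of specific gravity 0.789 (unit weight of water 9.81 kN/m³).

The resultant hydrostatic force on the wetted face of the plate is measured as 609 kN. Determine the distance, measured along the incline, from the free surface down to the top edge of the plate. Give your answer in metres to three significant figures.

y_top ≈ 2.70 m

γ = 0.789 × 9.81 = 7.74009 kN/m³.
A = 5.37 × 3.46 = 18.5802 m².
From F = γ·h_c·A, the centroid depth is h_c = 609/(7.74009 × 18.5802) = 4.23468 m.
Let θ = 73° be the plate's angle to the horizontal; measure y along the incline from where the plane meets the free surface. Vertical depth h = y·sinθ with sinθ = 0.956305.
Along the incline, y_c = h_c/sinθ = 4.23468/0.956305 = 4.42817 m.
The centroid lies 3.46/2 = 1.73 m below the top edge, so the top edge sits at y_top = 4.42817 − 1.73 = 2.69817 m along the incline.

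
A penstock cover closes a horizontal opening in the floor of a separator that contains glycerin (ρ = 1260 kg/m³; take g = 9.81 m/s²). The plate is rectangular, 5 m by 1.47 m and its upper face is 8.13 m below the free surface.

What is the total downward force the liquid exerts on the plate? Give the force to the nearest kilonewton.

γ = ρg = 1260 × 9.81 / 1000 = 12.3606 kN/m³.
The plate is horizontal, so pressure is uniform at p = γ·h = 12.3606 × 8.13 = 100.492 kN/m².
A = 5 × 1.47 = 7.35 m².
F = p·A = 100.492 × 7.35 = 738.616 kN.

F ≈ 739 kN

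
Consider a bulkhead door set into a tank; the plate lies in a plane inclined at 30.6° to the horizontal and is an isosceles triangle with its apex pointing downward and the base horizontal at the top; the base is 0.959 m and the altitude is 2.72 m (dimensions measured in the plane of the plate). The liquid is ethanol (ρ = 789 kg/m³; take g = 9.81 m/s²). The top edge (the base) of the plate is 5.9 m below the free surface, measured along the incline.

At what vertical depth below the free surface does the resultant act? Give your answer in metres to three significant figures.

γ = ρg = 789 × 9.81 / 1000 = 7.74009 kN/m³.
Let θ = 30.6° be the plate's angle to the horizontal; measure y along the incline from where the plane meets the free surface. Vertical depth h = y·sinθ with sinθ = 0.509041.
With the apex down, the centroid sits h/3 = 2.72/3 = 0.906667 m below the base (the top edge), so y_c = 5.9 + 0.906667 = 6.80667 m and h_c = 6.80667 × 0.509041 = 3.46487 m.
A = ½ × 0.959 × 2.72 = 1.30424 m².
Resultant F = γ·h_c·A = 7.74009 × 3.46487 × 1.30424 = 34.9776 kN.
I_c = b·h³/36 = 0.959 × 2.72³/36 = 0.536072 m⁴.
Centre of pressure: y_p = y_c + I_c/(y_c·A) = 6.80667 + 0.536072/(6.80667 × 1.30424) = 6.80667 + 0.0603853 = 6.86706 m along the plane.
Vertically, h_p = y_p·sinθ = 6.86706 × 0.509041 = 3.49562 m.

h_p = 3.50 m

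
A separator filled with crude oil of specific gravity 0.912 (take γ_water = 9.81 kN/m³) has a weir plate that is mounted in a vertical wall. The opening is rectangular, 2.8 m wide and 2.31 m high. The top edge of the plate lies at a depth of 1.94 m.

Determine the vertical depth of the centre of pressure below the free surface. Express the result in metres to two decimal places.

γ = 0.912 × 9.81 = 8.94672 kN/m³.
The centroid lies 2.31/2 = 1.155 m below the top edge, so the centroid depth is h_c = 1.94 + 1.155 = 3.095 m.
A = 2.8 × 2.31 = 6.468 m².
Resultant F = γ·h_c·A = 8.94672 × 3.095 × 6.468 = 179.1 kN.
I_c = b·h³/12 = 2.8 × 2.31³/12 = 2.87616 m⁴.
Centre of pressure: y_p = y_c + I_c/(y_c·A) = 3.095 + 2.87616/(3.095 × 6.468) = 3.095 + 0.143675 = 3.23868 m along the plane.

h_p = 3.24 m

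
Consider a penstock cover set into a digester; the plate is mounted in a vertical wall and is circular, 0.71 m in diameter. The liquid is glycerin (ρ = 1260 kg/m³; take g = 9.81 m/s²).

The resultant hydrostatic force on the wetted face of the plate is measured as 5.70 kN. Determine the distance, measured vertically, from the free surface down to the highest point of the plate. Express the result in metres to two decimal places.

γ = ρg = 1260 × 9.81 / 1000 = 12.3606 kN/m³.
A = π(0.355)² = 0.395919 m².
From F = γ·h_c·A, the centroid depth is h_c = 5.70/(12.3606 × 0.395919) = 1.16474 m.
The centroid is at the centre, 0.355 m below the top of the plate, so the highest point sits at h_top = 1.16474 − 0.355 = 0.80974 m below the surface.

d_top ≈ 0.81 m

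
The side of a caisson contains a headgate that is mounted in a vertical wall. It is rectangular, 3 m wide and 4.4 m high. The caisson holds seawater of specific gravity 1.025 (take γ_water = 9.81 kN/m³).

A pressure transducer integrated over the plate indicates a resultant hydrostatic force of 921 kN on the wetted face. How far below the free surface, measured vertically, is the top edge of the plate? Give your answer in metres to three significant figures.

d_top ≈ 4.74 m

γ = 1.025 × 9.81 = 10.05525 kN/m³.
A = 3 × 4.4 = 13.2 m².
From F = γ·h_c·A, the centroid depth is h_c = 921/(10.05525 × 13.2) = 6.93894 m.
The centroid lies 4.4/2 = 2.2 m below the top edge, so the top edge sits at h_top = 6.93894 − 2.2 = 4.73894 m below the surface.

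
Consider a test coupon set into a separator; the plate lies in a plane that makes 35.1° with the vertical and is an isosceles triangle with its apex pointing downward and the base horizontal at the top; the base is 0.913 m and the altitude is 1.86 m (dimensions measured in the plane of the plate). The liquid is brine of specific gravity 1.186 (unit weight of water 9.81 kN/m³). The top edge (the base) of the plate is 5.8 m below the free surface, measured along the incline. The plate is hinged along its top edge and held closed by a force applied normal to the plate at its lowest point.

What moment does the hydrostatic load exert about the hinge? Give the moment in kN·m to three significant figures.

γ = 1.186 × 9.81 = 11.63466 kN/m³.
The plate makes 35.1° with the vertical, i.e. θ = 90° − 35.1° = 54.9° to the horizontal. Measuring y along the incline from the free-surface line, vertical depth h = y·sinθ with sinθ = 0.818150.
With the apex down, the centroid sits h/3 = 1.86/3 = 0.62 m below the base (the top edge), so y_c = 5.8 + 0.62 = 6.42 m and h_c = 6.42 × 0.818150 = 5.25252 m.
A = ½ × 0.913 × 1.86 = 0.84909 m².
Resultant F = γ·h_c·A = 11.63466 × 5.25252 × 0.84909 = 51.889 kN.
I_c = b·h³/36 = 0.913 × 1.86³/36 = 0.163195 m⁴.
Centre of pressure: y_p = y_c + I_c/(y_c·A) = 6.42 + 0.163195/(6.42 × 0.84909) = 6.42 + 0.0299377 = 6.44994 m along the plane.
The resultant acts 0.62 + 0.0299377 = 0.649938 m (along the plate) below the hinge at the top edge, so the moment about the hinge is M = F × 0.649938 = 51.889 × 0.649938 = 33.7246 kN·m.

M ≈ 33.7 kN·m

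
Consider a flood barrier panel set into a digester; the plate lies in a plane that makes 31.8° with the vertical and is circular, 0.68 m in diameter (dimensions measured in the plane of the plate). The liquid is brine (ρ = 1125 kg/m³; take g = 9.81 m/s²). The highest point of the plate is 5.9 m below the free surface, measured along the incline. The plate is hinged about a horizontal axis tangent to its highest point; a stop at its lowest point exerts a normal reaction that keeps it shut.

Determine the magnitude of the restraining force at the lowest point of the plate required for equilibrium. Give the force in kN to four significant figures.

P ≈ 10.77 kN

γ = ρg = 1125 × 9.81 / 1000 = 11.03625 kN/m³.
The plate makes 31.8° with the vertical, i.e. θ = 90° − 31.8° = 58.2° to the horizontal. Measuring y along the incline from the free-surface line, vertical depth h = y·sinθ with sinθ = 0.849893.
The centroid is at the centre, 0.34 m below the top of the plate, so y_c = 5.9 + 0.34 = 6.24 m and h_c = 6.24 × 0.849893 = 5.30333 m.
A = π(0.34)² = 0.363168 m².
Resultant F = γ·h_c·A = 11.03625 × 5.30333 × 0.363168 = 21.2558 kN.
I_c = πr⁴/4 = π × 0.34⁴/4 = 0.0104956 m⁴.
Centre of pressure: y_p = y_c + I_c/(y_c·A) = 6.24 + 0.0104956/(6.24 × 0.363168) = 6.24 + 0.00463143 = 6.24463 m along the plane.
The resultant acts 0.34 + 0.00463143 = 0.344631 m (along the plate) below the hinge at the top edge, so the moment about the hinge is M = F × 0.344631 = 21.2558 × 0.344631 = 7.32541 kN·m.
A normal force at the bottom, 0.68 m from the hinge, must supply this moment: P = 7.32541/0.68 = 10.7727 kN.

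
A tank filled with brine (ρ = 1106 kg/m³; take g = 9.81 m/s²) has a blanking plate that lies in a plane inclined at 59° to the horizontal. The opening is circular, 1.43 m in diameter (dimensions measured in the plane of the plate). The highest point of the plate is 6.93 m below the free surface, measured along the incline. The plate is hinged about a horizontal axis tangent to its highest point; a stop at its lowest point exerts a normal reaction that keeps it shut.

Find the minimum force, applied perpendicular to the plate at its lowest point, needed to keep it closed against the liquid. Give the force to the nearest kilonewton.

γ = ρg = 1106 × 9.81 / 1000 = 10.84986 kN/m³.
Let θ = 59° be the plate's angle to the horizontal; measure y along the incline from where the plane meets the free surface. Vertical depth h = y·sinθ with sinθ = 0.857167.
The centroid is at the centre, 0.715 m below the top of the plate, so y_c = 6.93 + 0.715 = 7.645 m and h_c = 7.645 × 0.857167 = 6.55304 m.
A = π(0.715)² = 1.60606 m².
Resultant F = γ·h_c·A = 10.84986 × 6.55304 × 1.60606 = 114.19 kN.
I_c = πr⁴/4 = π × 0.715⁴/4 = 0.205265 m⁴.
Centre of pressure: y_p = y_c + I_c/(y_c·A) = 7.645 + 0.205265/(7.645 × 1.60606) = 7.645 + 0.0167177 = 7.66172 m along the plane.
The resultant acts 0.715 + 0.0167177 = 0.731718 m (along the plate) below the hinge at the top edge, so the moment about the hinge is M = F × 0.731718 = 114.19 × 0.731718 = 83.5549 kN·m.
A normal force at the bottom, 1.43 m from the hinge, must supply this moment: P = 83.5549/1.43 = 58.43 kN.

P ≈ 58 kN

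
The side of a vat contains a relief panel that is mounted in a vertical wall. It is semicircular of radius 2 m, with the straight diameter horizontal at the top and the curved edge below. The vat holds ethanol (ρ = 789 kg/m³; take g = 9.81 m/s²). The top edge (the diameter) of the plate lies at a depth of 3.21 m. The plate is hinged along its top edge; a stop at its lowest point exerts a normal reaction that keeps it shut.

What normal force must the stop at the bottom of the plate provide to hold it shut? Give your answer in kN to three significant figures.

P ≈ 90.6 kN

γ = ρg = 789 × 9.81 / 1000 = 7.74009 kN/m³.
The centroid of a semicircle lies 4r/(3π) = 0.848826 m from the diameter, here below the top edge, so the centroid depth is h_c = 3.21 + 0.848826 = 4.05883 m.
A = πr²/2 = π × 2²/2 = 6.28319 m².
Resultant F = γ·h_c·A = 7.74009 × 4.05883 × 6.28319 = 197.391 kN.
I_c = (π/8 − 8/(9π))·r⁴ = 0.109757 × 2⁴ = 1.75611 m⁴.
Centre of pressure: y_p = y_c + I_c/(y_c·A) = 4.05883 + 1.75611/(4.05883 × 6.28319) = 4.05883 + 0.0688606 = 4.12769 m along the plane.
The resultant acts 0.848826 + 0.0688606 = 0.917687 m (along the plate) below the hinge at the top edge, so the moment about the hinge is M = F × 0.917687 = 197.391 × 0.917687 = 181.143 kN·m.
A normal force at the bottom, 2 m from the hinge, must supply this moment: P = 181.143/2 = 90.5715 kN.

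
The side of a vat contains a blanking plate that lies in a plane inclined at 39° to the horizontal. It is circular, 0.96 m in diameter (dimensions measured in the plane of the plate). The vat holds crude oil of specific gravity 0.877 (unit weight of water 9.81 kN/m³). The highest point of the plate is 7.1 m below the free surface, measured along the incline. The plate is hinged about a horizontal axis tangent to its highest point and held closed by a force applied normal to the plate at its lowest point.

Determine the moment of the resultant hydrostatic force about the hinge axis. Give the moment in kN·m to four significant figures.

γ = 0.877 × 9.81 = 8.60337 kN/m³.
Let θ = 39° be the plate's angle to the horizontal; measure y along the incline from where the plane meets the free surface. Vertical depth h = y·sinθ with sinθ = 0.629320.
The centroid is at the centre, 0.48 m below the top of the plate, so y_c = 7.1 + 0.48 = 7.58 m and h_c = 7.58 × 0.629320 = 4.77025 m.
A = π(0.48)² = 0.723823 m².
Resultant F = γ·h_c·A = 8.60337 × 4.77025 × 0.723823 = 29.7059 kN.
I_c = πr⁴/4 = π × 0.48⁴/4 = 0.0416922 m⁴.
Centre of pressure: y_p = y_c + I_c/(y_c·A) = 7.58 + 0.0416922/(7.58 × 0.723823) = 7.58 + 0.00759894 = 7.5876 m along the plane.
The resultant acts 0.48 + 0.00759894 = 0.487599 m (along the plate) below the hinge at the top edge, so the moment about the hinge is M = F × 0.487599 = 29.7059 × 0.487599 = 14.4846 kN·m.

M ≈ 14.48 kN·m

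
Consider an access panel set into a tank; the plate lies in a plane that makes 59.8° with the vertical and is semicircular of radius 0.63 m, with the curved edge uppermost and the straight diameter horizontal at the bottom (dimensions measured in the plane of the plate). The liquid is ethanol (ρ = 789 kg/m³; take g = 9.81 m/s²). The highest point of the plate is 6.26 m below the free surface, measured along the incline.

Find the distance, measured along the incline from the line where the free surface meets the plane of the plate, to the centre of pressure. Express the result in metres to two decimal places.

y_p = 6.63 m

γ = ρg = 789 × 9.81 / 1000 = 7.74009 kN/m³.
The plate makes 59.8° with the vertical, i.e. θ = 90° − 59.8° = 30.2° to the horizontal. Measuring y along the incline from the free-surface line, vertical depth h = y·sinθ with sinθ = 0.503020.
The centroid lies 4r/(3π) = 0.26738 m above the diameter, so r − 4r/(3π) = 0.63 − 0.26738 = 0.36262 m below the topmost point, so y_c = 6.26 + 0.36262 = 6.62262 m and h_c = 6.62262 × 0.503020 = 3.33131 m.
A = πr²/2 = π × 0.63²/2 = 0.623449 m².
Resultant F = γ·h_c·A = 7.74009 × 3.33131 × 0.623449 = 16.0754 kN.
I_c = (π/8 − 8/(9π))·r⁴ = 0.109757 × 0.63⁴ = 0.01729 m⁴.
Centre of pressure: y_p = y_c + I_c/(y_c·A) = 6.62262 + 0.01729/(6.62262 × 0.623449) = 6.62262 + 0.00418759 = 6.62681 m along the plane.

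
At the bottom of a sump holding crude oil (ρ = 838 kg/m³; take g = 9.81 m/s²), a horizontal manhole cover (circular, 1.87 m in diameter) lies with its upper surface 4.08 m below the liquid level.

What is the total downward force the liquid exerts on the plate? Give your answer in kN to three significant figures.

F ≈ 92.1 kN

γ = ρg = 838 × 9.81 / 1000 = 8.22078 kN/m³.
The plate is horizontal, so pressure is uniform at p = γ·h = 8.22078 × 4.08 = 33.5408 kN/m².
A = π(0.935)² = 2.74646 m².
F = p·A = 33.5408 × 2.74646 = 92.1185 kN.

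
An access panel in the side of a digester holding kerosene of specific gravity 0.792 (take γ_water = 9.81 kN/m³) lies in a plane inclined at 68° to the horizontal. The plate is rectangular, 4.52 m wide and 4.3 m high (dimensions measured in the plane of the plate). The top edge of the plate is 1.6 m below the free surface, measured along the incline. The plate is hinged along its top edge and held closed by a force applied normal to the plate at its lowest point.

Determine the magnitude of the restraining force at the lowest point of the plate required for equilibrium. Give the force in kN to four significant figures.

γ = 0.792 × 9.81 = 7.76952 kN/m³.
Let θ = 68° be the plate's angle to the horizontal; measure y along the incline from where the plane meets the free surface. Vertical depth h = y·sinθ with sinθ = 0.927184.
The centroid lies 4.3/2 = 2.15 m below the top edge, so y_c = 1.6 + 2.15 = 3.75 m and h_c = 3.75 × 0.927184 = 3.47694 m.
A = 4.52 × 4.3 = 19.436 m².
Resultant F = γ·h_c·A = 7.76952 × 3.47694 × 19.436 = 525.047 kN.
I_c = b·h³/12 = 4.52 × 4.3³/12 = 29.9476 m⁴.
Centre of pressure: y_p = y_c + I_c/(y_c·A) = 3.75 + 29.9476/(3.75 × 19.436) = 3.75 + 0.410888 = 4.16089 m along the plane.
The resultant acts 2.15 + 0.410888 = 2.56089 m (along the plate) below the hinge at the top edge, so the moment about the hinge is M = F × 2.56089 = 525.047 × 2.56089 = 1344.59 kN·m.
A normal force at the bottom, 4.3 m from the hinge, must supply this moment: P = 1344.59/4.3 = 312.695 kN.

P ≈ 312.7 kN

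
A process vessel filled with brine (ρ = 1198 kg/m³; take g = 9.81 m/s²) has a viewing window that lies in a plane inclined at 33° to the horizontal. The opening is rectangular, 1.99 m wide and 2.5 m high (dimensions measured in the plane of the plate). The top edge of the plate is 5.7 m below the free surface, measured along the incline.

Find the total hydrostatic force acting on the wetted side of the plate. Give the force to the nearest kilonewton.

γ = ρg = 1198 × 9.81 / 1000 = 11.75238 kN/m³.
Let θ = 33° be the plate's angle to the horizontal; measure y along the incline from where the plane meets the free surface. Vertical depth h = y·sinθ with sinθ = 0.544639.
The centroid lies 2.5/2 = 1.25 m below the top edge, so y_c = 5.7 + 1.25 = 6.95 m and h_c = 6.95 × 0.544639 = 3.78524 m.
A = 1.99 × 2.5 = 4.975 m².
Resultant F = γ·h_c·A = 11.75238 × 3.78524 × 4.975 = 221.316 kN.

F ≈ 221 kN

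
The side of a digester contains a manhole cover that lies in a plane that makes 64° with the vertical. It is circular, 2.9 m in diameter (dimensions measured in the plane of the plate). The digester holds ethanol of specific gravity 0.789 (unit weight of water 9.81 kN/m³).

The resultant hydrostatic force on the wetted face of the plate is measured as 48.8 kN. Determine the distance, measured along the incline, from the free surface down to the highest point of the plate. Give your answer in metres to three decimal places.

γ = 0.789 × 9.81 = 7.74009 kN/m³.
A = π(1.45)² = 6.6052 m².
From F = γ·h_c·A, the centroid depth is h_c = 48.8/(7.74009 × 6.6052) = 0.954526 m.
The plate makes 64° with the vertical, i.e. θ = 90° − 64° = 26° to the horizontal. Measuring y along the incline from the free-surface line, vertical depth h = y·sinθ with sinθ = 0.438371.
Along the incline, y_c = h_c/sinθ = 0.954526/0.438371 = 2.17744 m.
The centroid is at the centre, 1.45 m below the top of the plate, so the highest point sits at y_top = 2.17744 − 1.45 = 0.72744 m along the incline.

y_top ≈ 0.727 m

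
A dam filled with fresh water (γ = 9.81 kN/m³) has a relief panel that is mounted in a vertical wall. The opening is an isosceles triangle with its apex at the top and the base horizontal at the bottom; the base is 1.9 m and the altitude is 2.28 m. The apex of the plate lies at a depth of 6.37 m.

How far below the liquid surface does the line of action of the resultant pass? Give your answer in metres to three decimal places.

h_p = 7.927 m

γ = 9.81 kN/m³.
With the apex up, the centroid sits 2h/3 = 2 × 2.28/3 = 1.52 m below the apex, so the centroid depth is h_c = 6.37 + 1.52 = 7.89 m.
A = ½ × 1.9 × 2.28 = 2.166 m².
Resultant F = γ·h_c·A = 9.81 × 7.89 × 2.166 = 167.65 kN.
I_c = b·h³/36 = 1.9 × 2.28³/36 = 0.625541 m⁴.
Centre of pressure: y_p = y_c + I_c/(y_c·A) = 7.89 + 0.625541/(7.89 × 2.166) = 7.89 + 0.0366033 = 7.9266 m along the plane.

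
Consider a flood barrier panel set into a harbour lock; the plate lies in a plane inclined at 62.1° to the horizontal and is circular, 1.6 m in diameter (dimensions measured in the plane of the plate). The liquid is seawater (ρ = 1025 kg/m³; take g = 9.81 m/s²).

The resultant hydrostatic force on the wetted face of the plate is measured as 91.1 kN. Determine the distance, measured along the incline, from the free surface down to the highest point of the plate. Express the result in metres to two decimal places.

y_top ≈ 4.30 m

γ = ρg = 1025 × 9.81 / 1000 = 10.05525 kN/m³.
A = π(0.8)² = 2.01062 m².
From F = γ·h_c·A, the centroid depth is h_c = 91.1/(10.05525 × 2.01062) = 4.50604 m.
Let θ = 62.1° be the plate's angle to the horizontal; measure y along the incline from where the plane meets the free surface. Vertical depth h = y·sinθ with sinθ = 0.883766.
Along the incline, y_c = h_c/sinθ = 4.50604/0.883766 = 5.09868 m.
The centroid is at the centre, 0.8 m below the top of the plate, so the highest point sits at y_top = 5.09868 − 0.8 = 4.29868 m along the incline.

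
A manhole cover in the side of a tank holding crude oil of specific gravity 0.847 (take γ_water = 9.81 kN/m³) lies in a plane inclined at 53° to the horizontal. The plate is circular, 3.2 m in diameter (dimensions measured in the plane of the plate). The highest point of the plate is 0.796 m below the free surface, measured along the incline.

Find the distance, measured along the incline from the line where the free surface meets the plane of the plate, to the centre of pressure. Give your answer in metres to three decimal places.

y_p = 2.663 m

γ = 0.847 × 9.81 = 8.30907 kN/m³.
Let θ = 53° be the plate's angle to the horizontal; measure y along the incline from where the plane meets the free surface. Vertical depth h = y·sinθ with sinθ = 0.798636.
The centroid is at the centre, 1.6 m below the top of the plate, so y_c = 0.796 + 1.6 = 2.396 m and h_c = 2.396 × 0.798636 = 1.91353 m.
A = π(1.6)² = 8.04248 m².
Resultant F = γ·h_c·A = 8.30907 × 1.91353 × 8.04248 = 127.873 kN.
I_c = πr⁴/4 = π × 1.6⁴/4 = 5.14719 m⁴.
Centre of pressure: y_p = y_c + I_c/(y_c·A) = 2.396 + 5.14719/(2.396 × 8.04248) = 2.396 + 0.267112 = 2.66311 m along the plane.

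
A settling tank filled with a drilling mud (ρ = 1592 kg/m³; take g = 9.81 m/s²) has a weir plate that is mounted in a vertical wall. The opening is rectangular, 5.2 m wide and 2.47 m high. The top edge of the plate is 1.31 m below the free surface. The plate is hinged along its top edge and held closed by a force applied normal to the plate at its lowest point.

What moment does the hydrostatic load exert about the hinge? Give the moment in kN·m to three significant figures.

M ≈ 732 kN·m

γ = ρg = 1592 × 9.81 / 1000 = 15.61752 kN/m³.
The centroid lies 2.47/2 = 1.235 m below the top edge, so the centroid depth is h_c = 1.31 + 1.235 = 2.545 m.
A = 5.2 × 2.47 = 12.844 m².
Resultant F = γ·h_c·A = 15.61752 × 2.545 × 12.844 = 510.505 kN.
I_c = b·h³/12 = 5.2 × 2.47³/12 = 6.53 m⁴.
Centre of pressure: y_p = y_c + I_c/(y_c·A) = 2.545 + 6.53/(2.545 × 12.844) = 2.545 + 0.199768 = 2.74477 m along the plane.
The resultant acts 1.235 + 0.199768 = 1.43477 m (along the plate) below the hinge at the top edge, so the moment about the hinge is M = F × 1.43477 = 510.505 × 1.43477 = 732.457 kN·m.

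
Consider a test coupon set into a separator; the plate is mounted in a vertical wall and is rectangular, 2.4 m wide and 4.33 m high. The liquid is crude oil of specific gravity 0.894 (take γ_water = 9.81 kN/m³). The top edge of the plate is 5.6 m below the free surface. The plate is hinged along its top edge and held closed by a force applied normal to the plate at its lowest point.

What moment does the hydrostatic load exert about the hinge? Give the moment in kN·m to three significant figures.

M ≈ 1670 kN·m

γ = 0.894 × 9.81 = 8.77014 kN/m³.
The centroid lies 4.33/2 = 2.165 m below the top edge, so the centroid depth is h_c = 5.6 + 2.165 = 7.765 m.
A = 2.4 × 4.33 = 10.392 m².
Resultant F = γ·h_c·A = 8.77014 × 7.765 × 10.392 = 707.697 kN.
I_c = b·h³/12 = 2.4 × 4.33³/12 = 16.2365 m⁴.
Centre of pressure: y_p = y_c + I_c/(y_c·A) = 7.765 + 16.2365/(7.765 × 10.392) = 7.765 + 0.201211 = 7.96621 m along the plane.
The resultant acts 2.165 + 0.201211 = 2.36621 m (along the plate) below the hinge at the top edge, so the moment about the hinge is M = F × 2.36621 = 707.697 × 2.36621 = 1674.56 kN·m.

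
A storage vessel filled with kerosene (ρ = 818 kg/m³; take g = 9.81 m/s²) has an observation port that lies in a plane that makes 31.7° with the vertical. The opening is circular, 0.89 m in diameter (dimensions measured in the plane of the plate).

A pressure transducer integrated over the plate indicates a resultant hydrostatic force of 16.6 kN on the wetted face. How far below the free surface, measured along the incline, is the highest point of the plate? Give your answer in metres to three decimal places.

γ = ρg = 818 × 9.81 / 1000 = 8.02458 kN/m³.
A = π(0.445)² = 0.622114 m².
From F = γ·h_c·A, the centroid depth is h_c = 16.6/(8.02458 × 0.622114) = 3.32518 m.
The plate makes 31.7° with the vertical, i.e. θ = 90° − 31.7° = 58.3° to the horizontal. Measuring y along the incline from the free-surface line, vertical depth h = y·sinθ with sinθ = 0.850811.
Along the incline, y_c = h_c/sinθ = 3.32518/0.850811 = 3.90825 m.
The centroid is at the centre, 0.445 m below the top of the plate, so the highest point sits at y_top = 3.90825 − 0.445 = 3.46325 m along the incline.

y_top ≈ 3.463 m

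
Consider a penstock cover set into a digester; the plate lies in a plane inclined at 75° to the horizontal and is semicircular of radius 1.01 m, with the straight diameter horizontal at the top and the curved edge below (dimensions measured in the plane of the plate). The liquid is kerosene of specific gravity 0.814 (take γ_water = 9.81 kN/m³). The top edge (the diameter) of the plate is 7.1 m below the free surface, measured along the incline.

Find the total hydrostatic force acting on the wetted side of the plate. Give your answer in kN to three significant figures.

F ≈ 93.1 kN

γ = 0.814 × 9.81 = 7.98534 kN/m³.
Let θ = 75° be the plate's angle to the horizontal; measure y along the incline from where the plane meets the free surface. Vertical depth h = y·sinθ with sinθ = 0.965926.
The centroid of a semicircle lies 4r/(3π) = 0.428657 m from the diameter, here below the top edge, so y_c = 7.1 + 0.428657 = 7.52866 m and h_c = 7.52866 × 0.965926 = 7.27213 m.
A = πr²/2 = π × 1.01²/2 = 1.60237 m².
Resultant F = γ·h_c·A = 7.98534 × 7.27213 × 1.60237 = 93.0503 kN.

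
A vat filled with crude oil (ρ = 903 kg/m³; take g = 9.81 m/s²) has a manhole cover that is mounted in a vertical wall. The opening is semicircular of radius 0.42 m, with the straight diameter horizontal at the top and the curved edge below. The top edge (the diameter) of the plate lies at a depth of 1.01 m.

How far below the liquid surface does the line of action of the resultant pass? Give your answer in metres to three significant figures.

h_p = 1.20 m

γ = ρg = 903 × 9.81 / 1000 = 8.85843 kN/m³.
The centroid of a semicircle lies 4r/(3π) = 0.178254 m from the diameter, here below the top edge, so the centroid depth is h_c = 1.01 + 0.178254 = 1.18825 m.
A = πr²/2 = π × 0.42²/2 = 0.277088 m².
Resultant F = γ·h_c·A = 8.85843 × 1.18825 × 0.277088 = 2.91664 kN.
I_c = (π/8 − 8/(9π))·r⁴ = 0.109757 × 0.42⁴ = 0.0034153 m⁴.
Centre of pressure: y_p = y_c + I_c/(y_c·A) = 1.18825 + 0.0034153/(1.18825 × 0.277088) = 1.18825 + 0.010373 = 1.19862 m along the plane.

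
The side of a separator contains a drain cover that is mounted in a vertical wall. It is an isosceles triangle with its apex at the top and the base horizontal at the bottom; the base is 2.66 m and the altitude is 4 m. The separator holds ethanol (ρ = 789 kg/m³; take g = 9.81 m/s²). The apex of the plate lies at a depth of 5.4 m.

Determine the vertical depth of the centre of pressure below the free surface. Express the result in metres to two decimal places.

γ = ρg = 789 × 9.81 / 1000 = 7.74009 kN/m³.
With the apex up, the centroid sits 2h/3 = 2 × 4/3 = 2.66667 m below the apex, so the centroid depth is h_c = 5.4 + 2.66667 = 8.06667 m.
A = ½ × 2.66 × 4 = 5.32 m².
Resultant F = γ·h_c·A = 7.74009 × 8.06667 × 5.32 = 332.164 kN.
I_c = b·h³/36 = 2.66 × 4³/36 = 4.72889 m⁴.
Centre of pressure: y_p = y_c + I_c/(y_c·A) = 8.06667 + 4.72889/(8.06667 × 5.32) = 8.06667 + 0.110193 = 8.17686 m along the plane.

h_p = 8.18 m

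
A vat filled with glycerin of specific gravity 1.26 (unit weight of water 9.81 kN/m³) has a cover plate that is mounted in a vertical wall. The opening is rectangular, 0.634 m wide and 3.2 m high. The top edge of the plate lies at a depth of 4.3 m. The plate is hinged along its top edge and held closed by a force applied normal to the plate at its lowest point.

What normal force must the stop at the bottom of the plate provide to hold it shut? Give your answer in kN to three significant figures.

γ = 1.26 × 9.81 = 12.3606 kN/m³.
The centroid lies 3.2/2 = 1.6 m below the top edge, so the centroid depth is h_c = 4.3 + 1.6 = 5.9 m.
A = 0.634 × 3.2 = 2.0288 m².
Resultant F = γ·h_c·A = 12.3606 × 5.9 × 2.0288 = 147.955 kN.
I_c = b·h³/12 = 0.634 × 3.2³/12 = 1.73124 m⁴.
Centre of pressure: y_p = y_c + I_c/(y_c·A) = 5.9 + 1.73124/(5.9 × 2.0288) = 5.9 + 0.144633 = 6.04463 m along the plane.
The resultant acts 1.6 + 0.144633 = 1.74463 m (along the plate) below the hinge at the top edge, so the moment about the hinge is M = F × 1.74463 = 147.955 × 1.74463 = 258.127 kN·m.
A normal force at the bottom, 3.2 m from the hinge, must supply this moment: P = 258.127/3.2 = 80.6647 kN.

P ≈ 80.7 kN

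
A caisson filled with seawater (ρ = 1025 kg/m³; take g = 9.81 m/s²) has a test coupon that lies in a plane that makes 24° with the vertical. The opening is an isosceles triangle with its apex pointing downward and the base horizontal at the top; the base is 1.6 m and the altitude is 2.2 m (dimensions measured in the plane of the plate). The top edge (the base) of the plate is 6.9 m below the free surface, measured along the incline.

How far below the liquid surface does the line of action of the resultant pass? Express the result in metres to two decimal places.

γ = ρg = 1025 × 9.81 / 1000 = 10.05525 kN/m³.
The plate makes 24° with the vertical, i.e. θ = 90° − 24° = 66° to the horizontal. Measuring y along the incline from the free-surface line, vertical depth h = y·sinθ with sinθ = 0.913545.
With the apex down, the centroid sits h/3 = 2.2/3 = 0.733333 m below the base (the top edge), so y_c = 6.9 + 0.733333 = 7.63333 m and h_c = 7.63333 × 0.913545 = 6.97339 m.
A = ½ × 1.6 × 2.2 = 1.76 m².
Resultant F = γ·h_c·A = 10.05525 × 6.97339 × 1.76 = 123.41 kN.
I_c = b·h³/36 = 1.6 × 2.2³/36 = 0.473244 m⁴.
Centre of pressure: y_p = y_c + I_c/(y_c·A) = 7.63333 + 0.473244/(7.63333 × 1.76) = 7.63333 + 0.0352256 = 7.66856 m along the plane.
Vertically, h_p = y_p·sinθ = 7.66856 × 0.913545 = 7.00557 m.

h_p = 7.01 m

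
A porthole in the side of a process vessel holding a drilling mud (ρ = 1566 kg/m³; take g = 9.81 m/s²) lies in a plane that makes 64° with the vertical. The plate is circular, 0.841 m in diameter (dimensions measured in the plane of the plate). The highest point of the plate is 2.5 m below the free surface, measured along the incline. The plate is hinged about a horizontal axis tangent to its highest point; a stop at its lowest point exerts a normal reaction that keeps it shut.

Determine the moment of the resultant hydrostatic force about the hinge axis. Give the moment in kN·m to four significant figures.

M ≈ 4.760 kN·m

γ = ρg = 1566 × 9.81 / 1000 = 15.36246 kN/m³.
The plate makes 64° with the vertical, i.e. θ = 90° − 64° = 26° to the horizontal. Measuring y along the incline from the free-surface line, vertical depth h = y·sinθ with sinθ = 0.438371.
The centroid is at the centre, 0.4205 m below the top of the plate, so y_c = 2.5 + 0.4205 = 2.9205 m and h_c = 2.9205 × 0.438371 = 1.28026 m.
A = π(0.4205)² = 0.555497 m².
Resultant F = γ·h_c·A = 15.36246 × 1.28026 × 0.555497 = 10.9255 kN.
I_c = πr⁴/4 = π × 0.4205⁴/4 = 0.0245558 m⁴.
Centre of pressure: y_p = y_c + I_c/(y_c·A) = 2.9205 + 0.0245558/(2.9205 × 0.555497) = 2.9205 + 0.0151361 = 2.93564 m along the plane.
The resultant acts 0.4205 + 0.0151361 = 0.435636 m (along the plate) below the hinge at the top edge, so the moment about the hinge is M = F × 0.435636 = 10.9255 × 0.435636 = 4.75954 kN·m.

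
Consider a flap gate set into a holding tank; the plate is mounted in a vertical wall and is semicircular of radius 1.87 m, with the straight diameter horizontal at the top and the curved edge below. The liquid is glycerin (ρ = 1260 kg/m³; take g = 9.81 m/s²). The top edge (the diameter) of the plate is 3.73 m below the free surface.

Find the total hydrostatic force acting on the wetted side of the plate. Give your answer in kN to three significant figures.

F ≈ 307 kN

γ = ρg = 1260 × 9.81 / 1000 = 12.3606 kN/m³.
The centroid of a semicircle lies 4r/(3π) = 0.793653 m from the diameter, here below the top edge, so the centroid depth is h_c = 3.73 + 0.793653 = 4.52365 m.
A = πr²/2 = π × 1.87²/2 = 5.49292 m².
Resultant F = γ·h_c·A = 12.3606 × 4.52365 × 5.49292 = 307.137 kN.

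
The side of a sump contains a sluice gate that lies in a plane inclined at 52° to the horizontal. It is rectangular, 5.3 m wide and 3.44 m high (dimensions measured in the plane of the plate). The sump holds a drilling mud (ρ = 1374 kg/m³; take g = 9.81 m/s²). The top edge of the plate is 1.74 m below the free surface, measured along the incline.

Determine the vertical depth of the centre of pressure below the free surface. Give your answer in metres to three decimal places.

γ = ρg = 1374 × 9.81 / 1000 = 13.47894 kN/m³.
Let θ = 52° be the plate's angle to the horizontal; measure y along the incline from where the plane meets the free surface. Vertical depth h = y·sinθ with sinθ = 0.788011.
The centroid lies 3.44/2 = 1.72 m below the top edge, so y_c = 1.74 + 1.72 = 3.46 m and h_c = 3.46 × 0.788011 = 2.72652 m.
A = 5.3 × 3.44 = 18.232 m².
Resultant F = γ·h_c·A = 13.47894 × 2.72652 × 18.232 = 670.037 kN.
I_c = b·h³/12 = 5.3 × 3.44³/12 = 17.9792 m⁴.
Centre of pressure: y_p = y_c + I_c/(y_c·A) = 3.46 + 17.9792/(3.46 × 18.232) = 3.46 + 0.28501 = 3.74501 m along the plane.
Vertically, h_p = y_p·sinθ = 3.74501 × 0.788011 = 2.95111 m.

h_p = 2.951 m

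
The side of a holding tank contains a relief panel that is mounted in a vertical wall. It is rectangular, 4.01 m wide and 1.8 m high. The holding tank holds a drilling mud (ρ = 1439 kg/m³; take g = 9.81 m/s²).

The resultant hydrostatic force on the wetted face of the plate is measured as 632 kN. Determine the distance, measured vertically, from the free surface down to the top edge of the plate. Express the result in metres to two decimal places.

γ = ρg = 1439 × 9.81 / 1000 = 14.11659 kN/m³.
A = 4.01 × 1.8 = 7.218 m².
From F = γ·h_c·A, the centroid depth is h_c = 632/(14.11659 × 7.218) = 6.20255 m.
The centroid lies 1.8/2 = 0.9 m below the top edge, so the top edge sits at h_top = 6.20255 − 0.9 = 5.30255 m below the surface.

d_top ≈ 5.30 m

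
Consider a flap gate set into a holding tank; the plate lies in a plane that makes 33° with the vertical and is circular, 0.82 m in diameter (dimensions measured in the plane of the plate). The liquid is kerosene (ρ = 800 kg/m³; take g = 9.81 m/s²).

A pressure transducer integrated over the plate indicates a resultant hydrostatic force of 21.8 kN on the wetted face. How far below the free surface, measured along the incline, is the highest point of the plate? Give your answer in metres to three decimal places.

γ = ρg = 800 × 9.81 / 1000 = 7.848 kN/m³.
A = π(0.41)² = 0.528102 m².
From F = γ·h_c·A, the centroid depth is h_c = 21.8/(7.848 × 0.528102) = 5.25993 m.
The plate makes 33° with the vertical, i.e. θ = 90° − 33° = 57° to the horizontal. Measuring y along the incline from the free-surface line, vertical depth h = y·sinθ with sinθ = 0.838671.
Along the incline, y_c = h_c/sinθ = 5.25993/0.838671 = 6.27174 m.
The centroid is at the centre, 0.41 m below the top of the plate, so the highest point sits at y_top = 6.27174 − 0.41 = 5.86174 m along the incline.

y_top ≈ 5.862 m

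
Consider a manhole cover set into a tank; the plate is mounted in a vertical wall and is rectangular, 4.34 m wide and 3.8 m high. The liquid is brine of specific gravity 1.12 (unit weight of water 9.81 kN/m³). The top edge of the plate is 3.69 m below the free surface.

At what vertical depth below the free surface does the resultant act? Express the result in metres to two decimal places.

h_p = 5.81 m

γ = 1.12 × 9.81 = 10.9872 kN/m³.
The centroid lies 3.8/2 = 1.9 m below the top edge, so the centroid depth is h_c = 3.69 + 1.9 = 5.59 m.
A = 4.34 × 3.8 = 16.492 m².
Resultant F = γ·h_c·A = 10.9872 × 5.59 × 16.492 = 1012.91 kN.
I_c = b·h³/12 = 4.34 × 3.8³/12 = 19.8454 m⁴.
Centre of pressure: y_p = y_c + I_c/(y_c·A) = 5.59 + 19.8454/(5.59 × 16.492) = 5.59 + 0.215266 = 5.80527 m along the plane.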